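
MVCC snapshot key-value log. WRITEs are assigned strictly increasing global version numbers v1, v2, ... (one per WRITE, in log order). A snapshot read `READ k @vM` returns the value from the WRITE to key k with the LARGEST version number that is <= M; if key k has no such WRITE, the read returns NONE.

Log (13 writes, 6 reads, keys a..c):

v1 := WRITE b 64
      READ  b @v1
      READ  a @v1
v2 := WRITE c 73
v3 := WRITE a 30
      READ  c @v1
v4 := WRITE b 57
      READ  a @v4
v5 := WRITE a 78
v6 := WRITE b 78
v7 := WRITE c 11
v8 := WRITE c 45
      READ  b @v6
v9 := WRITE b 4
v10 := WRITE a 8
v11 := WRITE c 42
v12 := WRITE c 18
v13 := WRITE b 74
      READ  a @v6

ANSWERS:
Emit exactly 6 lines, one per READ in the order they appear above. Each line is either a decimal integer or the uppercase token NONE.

Answer: 64
NONE
NONE
30
78
78

Derivation:
v1: WRITE b=64  (b history now [(1, 64)])
READ b @v1: history=[(1, 64)] -> pick v1 -> 64
READ a @v1: history=[] -> no version <= 1 -> NONE
v2: WRITE c=73  (c history now [(2, 73)])
v3: WRITE a=30  (a history now [(3, 30)])
READ c @v1: history=[(2, 73)] -> no version <= 1 -> NONE
v4: WRITE b=57  (b history now [(1, 64), (4, 57)])
READ a @v4: history=[(3, 30)] -> pick v3 -> 30
v5: WRITE a=78  (a history now [(3, 30), (5, 78)])
v6: WRITE b=78  (b history now [(1, 64), (4, 57), (6, 78)])
v7: WRITE c=11  (c history now [(2, 73), (7, 11)])
v8: WRITE c=45  (c history now [(2, 73), (7, 11), (8, 45)])
READ b @v6: history=[(1, 64), (4, 57), (6, 78)] -> pick v6 -> 78
v9: WRITE b=4  (b history now [(1, 64), (4, 57), (6, 78), (9, 4)])
v10: WRITE a=8  (a history now [(3, 30), (5, 78), (10, 8)])
v11: WRITE c=42  (c history now [(2, 73), (7, 11), (8, 45), (11, 42)])
v12: WRITE c=18  (c history now [(2, 73), (7, 11), (8, 45), (11, 42), (12, 18)])
v13: WRITE b=74  (b history now [(1, 64), (4, 57), (6, 78), (9, 4), (13, 74)])
READ a @v6: history=[(3, 30), (5, 78), (10, 8)] -> pick v5 -> 78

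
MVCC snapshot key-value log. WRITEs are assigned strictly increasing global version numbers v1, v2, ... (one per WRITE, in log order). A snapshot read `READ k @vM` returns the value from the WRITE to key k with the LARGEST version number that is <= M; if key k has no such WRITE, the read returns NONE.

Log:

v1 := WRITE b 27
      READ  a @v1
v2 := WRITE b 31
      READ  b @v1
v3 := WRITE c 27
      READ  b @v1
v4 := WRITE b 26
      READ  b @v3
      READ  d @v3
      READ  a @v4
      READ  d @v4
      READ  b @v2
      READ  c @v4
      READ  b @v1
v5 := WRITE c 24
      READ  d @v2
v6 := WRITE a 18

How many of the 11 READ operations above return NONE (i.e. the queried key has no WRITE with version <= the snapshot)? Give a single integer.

v1: WRITE b=27  (b history now [(1, 27)])
READ a @v1: history=[] -> no version <= 1 -> NONE
v2: WRITE b=31  (b history now [(1, 27), (2, 31)])
READ b @v1: history=[(1, 27), (2, 31)] -> pick v1 -> 27
v3: WRITE c=27  (c history now [(3, 27)])
READ b @v1: history=[(1, 27), (2, 31)] -> pick v1 -> 27
v4: WRITE b=26  (b history now [(1, 27), (2, 31), (4, 26)])
READ b @v3: history=[(1, 27), (2, 31), (4, 26)] -> pick v2 -> 31
READ d @v3: history=[] -> no version <= 3 -> NONE
READ a @v4: history=[] -> no version <= 4 -> NONE
READ d @v4: history=[] -> no version <= 4 -> NONE
READ b @v2: history=[(1, 27), (2, 31), (4, 26)] -> pick v2 -> 31
READ c @v4: history=[(3, 27)] -> pick v3 -> 27
READ b @v1: history=[(1, 27), (2, 31), (4, 26)] -> pick v1 -> 27
v5: WRITE c=24  (c history now [(3, 27), (5, 24)])
READ d @v2: history=[] -> no version <= 2 -> NONE
v6: WRITE a=18  (a history now [(6, 18)])
Read results in order: ['NONE', '27', '27', '31', 'NONE', 'NONE', 'NONE', '31', '27', '27', 'NONE']
NONE count = 5

Answer: 5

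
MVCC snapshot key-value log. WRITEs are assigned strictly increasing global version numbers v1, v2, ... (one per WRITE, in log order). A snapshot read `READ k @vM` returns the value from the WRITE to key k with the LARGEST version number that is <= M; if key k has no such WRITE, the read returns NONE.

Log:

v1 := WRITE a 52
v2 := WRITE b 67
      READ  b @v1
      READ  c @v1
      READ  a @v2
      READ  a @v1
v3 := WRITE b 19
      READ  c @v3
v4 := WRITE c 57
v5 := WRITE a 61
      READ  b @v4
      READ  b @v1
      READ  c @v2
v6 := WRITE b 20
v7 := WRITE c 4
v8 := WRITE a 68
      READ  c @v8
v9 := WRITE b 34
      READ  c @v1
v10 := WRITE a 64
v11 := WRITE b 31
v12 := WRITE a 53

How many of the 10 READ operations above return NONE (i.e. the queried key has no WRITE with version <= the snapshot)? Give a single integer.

Answer: 6

Derivation:
v1: WRITE a=52  (a history now [(1, 52)])
v2: WRITE b=67  (b history now [(2, 67)])
READ b @v1: history=[(2, 67)] -> no version <= 1 -> NONE
READ c @v1: history=[] -> no version <= 1 -> NONE
READ a @v2: history=[(1, 52)] -> pick v1 -> 52
READ a @v1: history=[(1, 52)] -> pick v1 -> 52
v3: WRITE b=19  (b history now [(2, 67), (3, 19)])
READ c @v3: history=[] -> no version <= 3 -> NONE
v4: WRITE c=57  (c history now [(4, 57)])
v5: WRITE a=61  (a history now [(1, 52), (5, 61)])
READ b @v4: history=[(2, 67), (3, 19)] -> pick v3 -> 19
READ b @v1: history=[(2, 67), (3, 19)] -> no version <= 1 -> NONE
READ c @v2: history=[(4, 57)] -> no version <= 2 -> NONE
v6: WRITE b=20  (b history now [(2, 67), (3, 19), (6, 20)])
v7: WRITE c=4  (c history now [(4, 57), (7, 4)])
v8: WRITE a=68  (a history now [(1, 52), (5, 61), (8, 68)])
READ c @v8: history=[(4, 57), (7, 4)] -> pick v7 -> 4
v9: WRITE b=34  (b history now [(2, 67), (3, 19), (6, 20), (9, 34)])
READ c @v1: history=[(4, 57), (7, 4)] -> no version <= 1 -> NONE
v10: WRITE a=64  (a history now [(1, 52), (5, 61), (8, 68), (10, 64)])
v11: WRITE b=31  (b history now [(2, 67), (3, 19), (6, 20), (9, 34), (11, 31)])
v12: WRITE a=53  (a history now [(1, 52), (5, 61), (8, 68), (10, 64), (12, 53)])
Read results in order: ['NONE', 'NONE', '52', '52', 'NONE', '19', 'NONE', 'NONE', '4', 'NONE']
NONE count = 6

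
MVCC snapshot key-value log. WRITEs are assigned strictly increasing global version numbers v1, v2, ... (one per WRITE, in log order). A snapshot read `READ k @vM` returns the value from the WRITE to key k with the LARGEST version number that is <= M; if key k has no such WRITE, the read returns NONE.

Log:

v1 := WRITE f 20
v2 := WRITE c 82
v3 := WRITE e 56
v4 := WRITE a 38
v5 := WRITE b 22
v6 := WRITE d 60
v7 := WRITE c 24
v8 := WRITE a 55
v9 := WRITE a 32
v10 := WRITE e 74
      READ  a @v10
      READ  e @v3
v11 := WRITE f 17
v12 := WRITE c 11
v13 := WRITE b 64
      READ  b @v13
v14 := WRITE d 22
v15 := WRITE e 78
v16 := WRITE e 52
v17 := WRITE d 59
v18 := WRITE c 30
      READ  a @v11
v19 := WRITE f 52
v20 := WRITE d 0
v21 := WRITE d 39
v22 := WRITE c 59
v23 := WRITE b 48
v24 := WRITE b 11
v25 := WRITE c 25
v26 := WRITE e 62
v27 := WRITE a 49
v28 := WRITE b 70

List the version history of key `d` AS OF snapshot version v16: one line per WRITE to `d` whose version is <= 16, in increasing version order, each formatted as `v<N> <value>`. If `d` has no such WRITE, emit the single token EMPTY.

Answer: v6 60
v14 22

Derivation:
Scan writes for key=d with version <= 16:
  v1 WRITE f 20 -> skip
  v2 WRITE c 82 -> skip
  v3 WRITE e 56 -> skip
  v4 WRITE a 38 -> skip
  v5 WRITE b 22 -> skip
  v6 WRITE d 60 -> keep
  v7 WRITE c 24 -> skip
  v8 WRITE a 55 -> skip
  v9 WRITE a 32 -> skip
  v10 WRITE e 74 -> skip
  v11 WRITE f 17 -> skip
  v12 WRITE c 11 -> skip
  v13 WRITE b 64 -> skip
  v14 WRITE d 22 -> keep
  v15 WRITE e 78 -> skip
  v16 WRITE e 52 -> skip
  v17 WRITE d 59 -> drop (> snap)
  v18 WRITE c 30 -> skip
  v19 WRITE f 52 -> skip
  v20 WRITE d 0 -> drop (> snap)
  v21 WRITE d 39 -> drop (> snap)
  v22 WRITE c 59 -> skip
  v23 WRITE b 48 -> skip
  v24 WRITE b 11 -> skip
  v25 WRITE c 25 -> skip
  v26 WRITE e 62 -> skip
  v27 WRITE a 49 -> skip
  v28 WRITE b 70 -> skip
Collected: [(6, 60), (14, 22)]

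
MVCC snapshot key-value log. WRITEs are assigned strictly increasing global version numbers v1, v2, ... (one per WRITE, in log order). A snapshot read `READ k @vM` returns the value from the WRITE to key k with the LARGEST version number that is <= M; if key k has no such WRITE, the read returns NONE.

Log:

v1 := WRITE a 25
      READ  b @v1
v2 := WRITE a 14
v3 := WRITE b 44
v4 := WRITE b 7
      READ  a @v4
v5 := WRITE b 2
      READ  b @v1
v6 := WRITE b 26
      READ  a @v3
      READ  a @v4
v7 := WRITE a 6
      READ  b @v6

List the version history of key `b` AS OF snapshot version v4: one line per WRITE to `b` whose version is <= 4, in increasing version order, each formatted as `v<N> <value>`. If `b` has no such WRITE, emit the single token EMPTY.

Answer: v3 44
v4 7

Derivation:
Scan writes for key=b with version <= 4:
  v1 WRITE a 25 -> skip
  v2 WRITE a 14 -> skip
  v3 WRITE b 44 -> keep
  v4 WRITE b 7 -> keep
  v5 WRITE b 2 -> drop (> snap)
  v6 WRITE b 26 -> drop (> snap)
  v7 WRITE a 6 -> skip
Collected: [(3, 44), (4, 7)]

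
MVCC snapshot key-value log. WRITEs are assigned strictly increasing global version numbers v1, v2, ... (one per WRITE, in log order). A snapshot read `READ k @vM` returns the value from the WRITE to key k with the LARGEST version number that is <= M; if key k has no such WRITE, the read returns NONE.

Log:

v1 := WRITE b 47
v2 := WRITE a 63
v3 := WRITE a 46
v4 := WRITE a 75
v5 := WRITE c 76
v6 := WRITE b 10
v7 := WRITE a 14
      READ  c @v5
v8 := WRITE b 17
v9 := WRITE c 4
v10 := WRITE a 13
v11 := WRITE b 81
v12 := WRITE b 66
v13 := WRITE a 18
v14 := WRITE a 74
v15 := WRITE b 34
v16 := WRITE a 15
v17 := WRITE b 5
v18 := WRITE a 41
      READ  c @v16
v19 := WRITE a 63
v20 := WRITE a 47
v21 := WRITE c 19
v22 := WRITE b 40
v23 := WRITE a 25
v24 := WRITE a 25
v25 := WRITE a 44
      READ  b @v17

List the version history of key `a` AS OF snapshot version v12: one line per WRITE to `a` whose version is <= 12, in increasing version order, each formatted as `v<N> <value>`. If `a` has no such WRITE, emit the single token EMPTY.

Answer: v2 63
v3 46
v4 75
v7 14
v10 13

Derivation:
Scan writes for key=a with version <= 12:
  v1 WRITE b 47 -> skip
  v2 WRITE a 63 -> keep
  v3 WRITE a 46 -> keep
  v4 WRITE a 75 -> keep
  v5 WRITE c 76 -> skip
  v6 WRITE b 10 -> skip
  v7 WRITE a 14 -> keep
  v8 WRITE b 17 -> skip
  v9 WRITE c 4 -> skip
  v10 WRITE a 13 -> keep
  v11 WRITE b 81 -> skip
  v12 WRITE b 66 -> skip
  v13 WRITE a 18 -> drop (> snap)
  v14 WRITE a 74 -> drop (> snap)
  v15 WRITE b 34 -> skip
  v16 WRITE a 15 -> drop (> snap)
  v17 WRITE b 5 -> skip
  v18 WRITE a 41 -> drop (> snap)
  v19 WRITE a 63 -> drop (> snap)
  v20 WRITE a 47 -> drop (> snap)
  v21 WRITE c 19 -> skip
  v22 WRITE b 40 -> skip
  v23 WRITE a 25 -> drop (> snap)
  v24 WRITE a 25 -> drop (> snap)
  v25 WRITE a 44 -> drop (> snap)
Collected: [(2, 63), (3, 46), (4, 75), (7, 14), (10, 13)]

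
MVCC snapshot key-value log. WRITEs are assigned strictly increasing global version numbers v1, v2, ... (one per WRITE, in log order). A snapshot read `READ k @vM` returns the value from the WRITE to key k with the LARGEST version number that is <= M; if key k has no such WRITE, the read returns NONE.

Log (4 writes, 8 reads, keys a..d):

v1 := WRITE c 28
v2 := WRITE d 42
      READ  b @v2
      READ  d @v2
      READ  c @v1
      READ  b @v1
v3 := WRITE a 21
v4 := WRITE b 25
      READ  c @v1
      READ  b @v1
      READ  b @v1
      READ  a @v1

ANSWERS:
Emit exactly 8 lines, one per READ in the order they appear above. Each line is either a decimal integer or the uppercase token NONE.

Answer: NONE
42
28
NONE
28
NONE
NONE
NONE

Derivation:
v1: WRITE c=28  (c history now [(1, 28)])
v2: WRITE d=42  (d history now [(2, 42)])
READ b @v2: history=[] -> no version <= 2 -> NONE
READ d @v2: history=[(2, 42)] -> pick v2 -> 42
READ c @v1: history=[(1, 28)] -> pick v1 -> 28
READ b @v1: history=[] -> no version <= 1 -> NONE
v3: WRITE a=21  (a history now [(3, 21)])
v4: WRITE b=25  (b history now [(4, 25)])
READ c @v1: history=[(1, 28)] -> pick v1 -> 28
READ b @v1: history=[(4, 25)] -> no version <= 1 -> NONE
READ b @v1: history=[(4, 25)] -> no version <= 1 -> NONE
READ a @v1: history=[(3, 21)] -> no version <= 1 -> NONE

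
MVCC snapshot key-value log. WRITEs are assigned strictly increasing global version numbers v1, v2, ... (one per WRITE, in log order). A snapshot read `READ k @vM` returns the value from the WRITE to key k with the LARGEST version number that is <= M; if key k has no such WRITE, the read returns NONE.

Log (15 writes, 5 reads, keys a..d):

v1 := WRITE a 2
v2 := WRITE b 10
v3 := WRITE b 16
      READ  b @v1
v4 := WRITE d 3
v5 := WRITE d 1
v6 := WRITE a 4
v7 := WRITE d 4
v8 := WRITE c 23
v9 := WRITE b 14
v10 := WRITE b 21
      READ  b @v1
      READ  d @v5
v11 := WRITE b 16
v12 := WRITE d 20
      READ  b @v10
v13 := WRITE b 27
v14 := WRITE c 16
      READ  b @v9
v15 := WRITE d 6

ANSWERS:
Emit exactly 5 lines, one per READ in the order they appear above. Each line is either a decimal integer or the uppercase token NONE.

v1: WRITE a=2  (a history now [(1, 2)])
v2: WRITE b=10  (b history now [(2, 10)])
v3: WRITE b=16  (b history now [(2, 10), (3, 16)])
READ b @v1: history=[(2, 10), (3, 16)] -> no version <= 1 -> NONE
v4: WRITE d=3  (d history now [(4, 3)])
v5: WRITE d=1  (d history now [(4, 3), (5, 1)])
v6: WRITE a=4  (a history now [(1, 2), (6, 4)])
v7: WRITE d=4  (d history now [(4, 3), (5, 1), (7, 4)])
v8: WRITE c=23  (c history now [(8, 23)])
v9: WRITE b=14  (b history now [(2, 10), (3, 16), (9, 14)])
v10: WRITE b=21  (b history now [(2, 10), (3, 16), (9, 14), (10, 21)])
READ b @v1: history=[(2, 10), (3, 16), (9, 14), (10, 21)] -> no version <= 1 -> NONE
READ d @v5: history=[(4, 3), (5, 1), (7, 4)] -> pick v5 -> 1
v11: WRITE b=16  (b history now [(2, 10), (3, 16), (9, 14), (10, 21), (11, 16)])
v12: WRITE d=20  (d history now [(4, 3), (5, 1), (7, 4), (12, 20)])
READ b @v10: history=[(2, 10), (3, 16), (9, 14), (10, 21), (11, 16)] -> pick v10 -> 21
v13: WRITE b=27  (b history now [(2, 10), (3, 16), (9, 14), (10, 21), (11, 16), (13, 27)])
v14: WRITE c=16  (c history now [(8, 23), (14, 16)])
READ b @v9: history=[(2, 10), (3, 16), (9, 14), (10, 21), (11, 16), (13, 27)] -> pick v9 -> 14
v15: WRITE d=6  (d history now [(4, 3), (5, 1), (7, 4), (12, 20), (15, 6)])

Answer: NONE
NONE
1
21
14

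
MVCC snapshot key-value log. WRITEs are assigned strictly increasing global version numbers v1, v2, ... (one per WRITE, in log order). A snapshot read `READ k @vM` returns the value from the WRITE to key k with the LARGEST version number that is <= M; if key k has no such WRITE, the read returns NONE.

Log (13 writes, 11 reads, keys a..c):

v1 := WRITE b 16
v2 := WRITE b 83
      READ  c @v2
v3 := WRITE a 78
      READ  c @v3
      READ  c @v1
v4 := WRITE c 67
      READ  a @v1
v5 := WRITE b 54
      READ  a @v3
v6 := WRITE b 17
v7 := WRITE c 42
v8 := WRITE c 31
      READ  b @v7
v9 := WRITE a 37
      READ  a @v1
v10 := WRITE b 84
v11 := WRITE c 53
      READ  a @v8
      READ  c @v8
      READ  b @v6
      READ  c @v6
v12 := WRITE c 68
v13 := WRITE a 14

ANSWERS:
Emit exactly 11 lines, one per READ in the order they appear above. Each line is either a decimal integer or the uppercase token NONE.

Answer: NONE
NONE
NONE
NONE
78
17
NONE
78
31
17
67

Derivation:
v1: WRITE b=16  (b history now [(1, 16)])
v2: WRITE b=83  (b history now [(1, 16), (2, 83)])
READ c @v2: history=[] -> no version <= 2 -> NONE
v3: WRITE a=78  (a history now [(3, 78)])
READ c @v3: history=[] -> no version <= 3 -> NONE
READ c @v1: history=[] -> no version <= 1 -> NONE
v4: WRITE c=67  (c history now [(4, 67)])
READ a @v1: history=[(3, 78)] -> no version <= 1 -> NONE
v5: WRITE b=54  (b history now [(1, 16), (2, 83), (5, 54)])
READ a @v3: history=[(3, 78)] -> pick v3 -> 78
v6: WRITE b=17  (b history now [(1, 16), (2, 83), (5, 54), (6, 17)])
v7: WRITE c=42  (c history now [(4, 67), (7, 42)])
v8: WRITE c=31  (c history now [(4, 67), (7, 42), (8, 31)])
READ b @v7: history=[(1, 16), (2, 83), (5, 54), (6, 17)] -> pick v6 -> 17
v9: WRITE a=37  (a history now [(3, 78), (9, 37)])
READ a @v1: history=[(3, 78), (9, 37)] -> no version <= 1 -> NONE
v10: WRITE b=84  (b history now [(1, 16), (2, 83), (5, 54), (6, 17), (10, 84)])
v11: WRITE c=53  (c history now [(4, 67), (7, 42), (8, 31), (11, 53)])
READ a @v8: history=[(3, 78), (9, 37)] -> pick v3 -> 78
READ c @v8: history=[(4, 67), (7, 42), (8, 31), (11, 53)] -> pick v8 -> 31
READ b @v6: history=[(1, 16), (2, 83), (5, 54), (6, 17), (10, 84)] -> pick v6 -> 17
READ c @v6: history=[(4, 67), (7, 42), (8, 31), (11, 53)] -> pick v4 -> 67
v12: WRITE c=68  (c history now [(4, 67), (7, 42), (8, 31), (11, 53), (12, 68)])
v13: WRITE a=14  (a history now [(3, 78), (9, 37), (13, 14)])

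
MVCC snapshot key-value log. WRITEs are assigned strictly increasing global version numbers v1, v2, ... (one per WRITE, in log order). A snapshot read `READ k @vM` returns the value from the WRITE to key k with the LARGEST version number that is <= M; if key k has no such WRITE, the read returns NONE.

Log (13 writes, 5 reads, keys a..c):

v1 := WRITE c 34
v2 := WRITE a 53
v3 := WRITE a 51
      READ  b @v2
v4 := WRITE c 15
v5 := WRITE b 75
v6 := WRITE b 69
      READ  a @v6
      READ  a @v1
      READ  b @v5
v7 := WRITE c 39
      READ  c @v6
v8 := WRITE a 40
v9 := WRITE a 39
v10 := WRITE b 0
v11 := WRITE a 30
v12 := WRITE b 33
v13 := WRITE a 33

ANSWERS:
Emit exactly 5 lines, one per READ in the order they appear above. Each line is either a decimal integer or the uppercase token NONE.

Answer: NONE
51
NONE
75
15

Derivation:
v1: WRITE c=34  (c history now [(1, 34)])
v2: WRITE a=53  (a history now [(2, 53)])
v3: WRITE a=51  (a history now [(2, 53), (3, 51)])
READ b @v2: history=[] -> no version <= 2 -> NONE
v4: WRITE c=15  (c history now [(1, 34), (4, 15)])
v5: WRITE b=75  (b history now [(5, 75)])
v6: WRITE b=69  (b history now [(5, 75), (6, 69)])
READ a @v6: history=[(2, 53), (3, 51)] -> pick v3 -> 51
READ a @v1: history=[(2, 53), (3, 51)] -> no version <= 1 -> NONE
READ b @v5: history=[(5, 75), (6, 69)] -> pick v5 -> 75
v7: WRITE c=39  (c history now [(1, 34), (4, 15), (7, 39)])
READ c @v6: history=[(1, 34), (4, 15), (7, 39)] -> pick v4 -> 15
v8: WRITE a=40  (a history now [(2, 53), (3, 51), (8, 40)])
v9: WRITE a=39  (a history now [(2, 53), (3, 51), (8, 40), (9, 39)])
v10: WRITE b=0  (b history now [(5, 75), (6, 69), (10, 0)])
v11: WRITE a=30  (a history now [(2, 53), (3, 51), (8, 40), (9, 39), (11, 30)])
v12: WRITE b=33  (b history now [(5, 75), (6, 69), (10, 0), (12, 33)])
v13: WRITE a=33  (a history now [(2, 53), (3, 51), (8, 40), (9, 39), (11, 30), (13, 33)])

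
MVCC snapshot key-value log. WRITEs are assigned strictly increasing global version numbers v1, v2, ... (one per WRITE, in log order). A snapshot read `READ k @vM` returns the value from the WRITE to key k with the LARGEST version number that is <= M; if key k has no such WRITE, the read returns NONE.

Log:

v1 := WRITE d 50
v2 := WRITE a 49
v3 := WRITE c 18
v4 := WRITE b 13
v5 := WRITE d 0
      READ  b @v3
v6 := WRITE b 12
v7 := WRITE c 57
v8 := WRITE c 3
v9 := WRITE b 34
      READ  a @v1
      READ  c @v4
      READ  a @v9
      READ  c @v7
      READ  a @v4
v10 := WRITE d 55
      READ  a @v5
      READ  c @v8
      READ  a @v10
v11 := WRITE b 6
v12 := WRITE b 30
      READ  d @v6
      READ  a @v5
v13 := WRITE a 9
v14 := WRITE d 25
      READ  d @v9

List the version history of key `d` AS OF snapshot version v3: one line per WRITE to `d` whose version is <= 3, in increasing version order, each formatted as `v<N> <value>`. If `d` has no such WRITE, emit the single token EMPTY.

Answer: v1 50

Derivation:
Scan writes for key=d with version <= 3:
  v1 WRITE d 50 -> keep
  v2 WRITE a 49 -> skip
  v3 WRITE c 18 -> skip
  v4 WRITE b 13 -> skip
  v5 WRITE d 0 -> drop (> snap)
  v6 WRITE b 12 -> skip
  v7 WRITE c 57 -> skip
  v8 WRITE c 3 -> skip
  v9 WRITE b 34 -> skip
  v10 WRITE d 55 -> drop (> snap)
  v11 WRITE b 6 -> skip
  v12 WRITE b 30 -> skip
  v13 WRITE a 9 -> skip
  v14 WRITE d 25 -> drop (> snap)
Collected: [(1, 50)]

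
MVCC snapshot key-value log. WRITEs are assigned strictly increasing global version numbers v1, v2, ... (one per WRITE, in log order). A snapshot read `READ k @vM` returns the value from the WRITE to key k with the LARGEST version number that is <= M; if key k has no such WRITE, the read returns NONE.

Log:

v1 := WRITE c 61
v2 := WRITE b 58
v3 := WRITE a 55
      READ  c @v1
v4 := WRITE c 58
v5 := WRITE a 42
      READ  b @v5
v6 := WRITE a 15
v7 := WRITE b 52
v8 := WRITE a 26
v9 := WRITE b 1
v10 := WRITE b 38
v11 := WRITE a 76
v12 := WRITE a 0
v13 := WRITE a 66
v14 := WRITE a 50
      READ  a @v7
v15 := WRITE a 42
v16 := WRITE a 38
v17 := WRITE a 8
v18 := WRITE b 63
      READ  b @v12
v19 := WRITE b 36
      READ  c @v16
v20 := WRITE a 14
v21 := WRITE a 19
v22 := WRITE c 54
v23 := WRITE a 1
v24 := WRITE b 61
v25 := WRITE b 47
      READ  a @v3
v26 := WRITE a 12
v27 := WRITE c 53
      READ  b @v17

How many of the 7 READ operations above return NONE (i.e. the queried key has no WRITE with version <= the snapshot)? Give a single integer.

Answer: 0

Derivation:
v1: WRITE c=61  (c history now [(1, 61)])
v2: WRITE b=58  (b history now [(2, 58)])
v3: WRITE a=55  (a history now [(3, 55)])
READ c @v1: history=[(1, 61)] -> pick v1 -> 61
v4: WRITE c=58  (c history now [(1, 61), (4, 58)])
v5: WRITE a=42  (a history now [(3, 55), (5, 42)])
READ b @v5: history=[(2, 58)] -> pick v2 -> 58
v6: WRITE a=15  (a history now [(3, 55), (5, 42), (6, 15)])
v7: WRITE b=52  (b history now [(2, 58), (7, 52)])
v8: WRITE a=26  (a history now [(3, 55), (5, 42), (6, 15), (8, 26)])
v9: WRITE b=1  (b history now [(2, 58), (7, 52), (9, 1)])
v10: WRITE b=38  (b history now [(2, 58), (7, 52), (9, 1), (10, 38)])
v11: WRITE a=76  (a history now [(3, 55), (5, 42), (6, 15), (8, 26), (11, 76)])
v12: WRITE a=0  (a history now [(3, 55), (5, 42), (6, 15), (8, 26), (11, 76), (12, 0)])
v13: WRITE a=66  (a history now [(3, 55), (5, 42), (6, 15), (8, 26), (11, 76), (12, 0), (13, 66)])
v14: WRITE a=50  (a history now [(3, 55), (5, 42), (6, 15), (8, 26), (11, 76), (12, 0), (13, 66), (14, 50)])
READ a @v7: history=[(3, 55), (5, 42), (6, 15), (8, 26), (11, 76), (12, 0), (13, 66), (14, 50)] -> pick v6 -> 15
v15: WRITE a=42  (a history now [(3, 55), (5, 42), (6, 15), (8, 26), (11, 76), (12, 0), (13, 66), (14, 50), (15, 42)])
v16: WRITE a=38  (a history now [(3, 55), (5, 42), (6, 15), (8, 26), (11, 76), (12, 0), (13, 66), (14, 50), (15, 42), (16, 38)])
v17: WRITE a=8  (a history now [(3, 55), (5, 42), (6, 15), (8, 26), (11, 76), (12, 0), (13, 66), (14, 50), (15, 42), (16, 38), (17, 8)])
v18: WRITE b=63  (b history now [(2, 58), (7, 52), (9, 1), (10, 38), (18, 63)])
READ b @v12: history=[(2, 58), (7, 52), (9, 1), (10, 38), (18, 63)] -> pick v10 -> 38
v19: WRITE b=36  (b history now [(2, 58), (7, 52), (9, 1), (10, 38), (18, 63), (19, 36)])
READ c @v16: history=[(1, 61), (4, 58)] -> pick v4 -> 58
v20: WRITE a=14  (a history now [(3, 55), (5, 42), (6, 15), (8, 26), (11, 76), (12, 0), (13, 66), (14, 50), (15, 42), (16, 38), (17, 8), (20, 14)])
v21: WRITE a=19  (a history now [(3, 55), (5, 42), (6, 15), (8, 26), (11, 76), (12, 0), (13, 66), (14, 50), (15, 42), (16, 38), (17, 8), (20, 14), (21, 19)])
v22: WRITE c=54  (c history now [(1, 61), (4, 58), (22, 54)])
v23: WRITE a=1  (a history now [(3, 55), (5, 42), (6, 15), (8, 26), (11, 76), (12, 0), (13, 66), (14, 50), (15, 42), (16, 38), (17, 8), (20, 14), (21, 19), (23, 1)])
v24: WRITE b=61  (b history now [(2, 58), (7, 52), (9, 1), (10, 38), (18, 63), (19, 36), (24, 61)])
v25: WRITE b=47  (b history now [(2, 58), (7, 52), (9, 1), (10, 38), (18, 63), (19, 36), (24, 61), (25, 47)])
READ a @v3: history=[(3, 55), (5, 42), (6, 15), (8, 26), (11, 76), (12, 0), (13, 66), (14, 50), (15, 42), (16, 38), (17, 8), (20, 14), (21, 19), (23, 1)] -> pick v3 -> 55
v26: WRITE a=12  (a history now [(3, 55), (5, 42), (6, 15), (8, 26), (11, 76), (12, 0), (13, 66), (14, 50), (15, 42), (16, 38), (17, 8), (20, 14), (21, 19), (23, 1), (26, 12)])
v27: WRITE c=53  (c history now [(1, 61), (4, 58), (22, 54), (27, 53)])
READ b @v17: history=[(2, 58), (7, 52), (9, 1), (10, 38), (18, 63), (19, 36), (24, 61), (25, 47)] -> pick v10 -> 38
Read results in order: ['61', '58', '15', '38', '58', '55', '38']
NONE count = 0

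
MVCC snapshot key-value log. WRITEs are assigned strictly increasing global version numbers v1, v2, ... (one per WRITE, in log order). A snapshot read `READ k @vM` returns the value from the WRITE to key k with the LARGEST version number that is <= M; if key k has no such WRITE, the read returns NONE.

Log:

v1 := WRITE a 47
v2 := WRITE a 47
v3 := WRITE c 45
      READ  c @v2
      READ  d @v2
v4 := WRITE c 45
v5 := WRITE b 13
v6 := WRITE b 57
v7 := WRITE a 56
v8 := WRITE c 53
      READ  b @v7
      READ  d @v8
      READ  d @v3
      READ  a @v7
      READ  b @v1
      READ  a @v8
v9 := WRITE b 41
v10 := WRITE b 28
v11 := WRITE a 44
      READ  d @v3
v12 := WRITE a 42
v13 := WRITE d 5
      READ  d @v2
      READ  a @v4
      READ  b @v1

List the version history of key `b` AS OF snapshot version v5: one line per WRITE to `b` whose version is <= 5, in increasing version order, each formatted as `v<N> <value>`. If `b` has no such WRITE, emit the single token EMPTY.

Answer: v5 13

Derivation:
Scan writes for key=b with version <= 5:
  v1 WRITE a 47 -> skip
  v2 WRITE a 47 -> skip
  v3 WRITE c 45 -> skip
  v4 WRITE c 45 -> skip
  v5 WRITE b 13 -> keep
  v6 WRITE b 57 -> drop (> snap)
  v7 WRITE a 56 -> skip
  v8 WRITE c 53 -> skip
  v9 WRITE b 41 -> drop (> snap)
  v10 WRITE b 28 -> drop (> snap)
  v11 WRITE a 44 -> skip
  v12 WRITE a 42 -> skip
  v13 WRITE d 5 -> skip
Collected: [(5, 13)]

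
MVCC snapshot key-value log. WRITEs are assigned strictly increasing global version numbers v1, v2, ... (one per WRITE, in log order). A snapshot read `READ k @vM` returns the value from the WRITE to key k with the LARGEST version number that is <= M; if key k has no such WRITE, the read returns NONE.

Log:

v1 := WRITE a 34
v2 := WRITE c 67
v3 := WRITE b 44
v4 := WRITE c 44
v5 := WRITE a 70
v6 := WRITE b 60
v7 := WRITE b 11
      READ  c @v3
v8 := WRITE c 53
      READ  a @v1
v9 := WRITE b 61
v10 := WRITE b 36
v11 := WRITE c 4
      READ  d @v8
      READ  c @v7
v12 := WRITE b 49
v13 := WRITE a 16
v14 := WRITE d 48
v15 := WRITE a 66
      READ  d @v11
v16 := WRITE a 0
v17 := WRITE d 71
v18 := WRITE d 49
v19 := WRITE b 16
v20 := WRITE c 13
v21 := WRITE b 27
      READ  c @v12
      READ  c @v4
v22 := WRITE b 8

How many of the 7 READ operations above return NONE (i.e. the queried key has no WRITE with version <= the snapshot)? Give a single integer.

v1: WRITE a=34  (a history now [(1, 34)])
v2: WRITE c=67  (c history now [(2, 67)])
v3: WRITE b=44  (b history now [(3, 44)])
v4: WRITE c=44  (c history now [(2, 67), (4, 44)])
v5: WRITE a=70  (a history now [(1, 34), (5, 70)])
v6: WRITE b=60  (b history now [(3, 44), (6, 60)])
v7: WRITE b=11  (b history now [(3, 44), (6, 60), (7, 11)])
READ c @v3: history=[(2, 67), (4, 44)] -> pick v2 -> 67
v8: WRITE c=53  (c history now [(2, 67), (4, 44), (8, 53)])
READ a @v1: history=[(1, 34), (5, 70)] -> pick v1 -> 34
v9: WRITE b=61  (b history now [(3, 44), (6, 60), (7, 11), (9, 61)])
v10: WRITE b=36  (b history now [(3, 44), (6, 60), (7, 11), (9, 61), (10, 36)])
v11: WRITE c=4  (c history now [(2, 67), (4, 44), (8, 53), (11, 4)])
READ d @v8: history=[] -> no version <= 8 -> NONE
READ c @v7: history=[(2, 67), (4, 44), (8, 53), (11, 4)] -> pick v4 -> 44
v12: WRITE b=49  (b history now [(3, 44), (6, 60), (7, 11), (9, 61), (10, 36), (12, 49)])
v13: WRITE a=16  (a history now [(1, 34), (5, 70), (13, 16)])
v14: WRITE d=48  (d history now [(14, 48)])
v15: WRITE a=66  (a history now [(1, 34), (5, 70), (13, 16), (15, 66)])
READ d @v11: history=[(14, 48)] -> no version <= 11 -> NONE
v16: WRITE a=0  (a history now [(1, 34), (5, 70), (13, 16), (15, 66), (16, 0)])
v17: WRITE d=71  (d history now [(14, 48), (17, 71)])
v18: WRITE d=49  (d history now [(14, 48), (17, 71), (18, 49)])
v19: WRITE b=16  (b history now [(3, 44), (6, 60), (7, 11), (9, 61), (10, 36), (12, 49), (19, 16)])
v20: WRITE c=13  (c history now [(2, 67), (4, 44), (8, 53), (11, 4), (20, 13)])
v21: WRITE b=27  (b history now [(3, 44), (6, 60), (7, 11), (9, 61), (10, 36), (12, 49), (19, 16), (21, 27)])
READ c @v12: history=[(2, 67), (4, 44), (8, 53), (11, 4), (20, 13)] -> pick v11 -> 4
READ c @v4: history=[(2, 67), (4, 44), (8, 53), (11, 4), (20, 13)] -> pick v4 -> 44
v22: WRITE b=8  (b history now [(3, 44), (6, 60), (7, 11), (9, 61), (10, 36), (12, 49), (19, 16), (21, 27), (22, 8)])
Read results in order: ['67', '34', 'NONE', '44', 'NONE', '4', '44']
NONE count = 2

Answer: 2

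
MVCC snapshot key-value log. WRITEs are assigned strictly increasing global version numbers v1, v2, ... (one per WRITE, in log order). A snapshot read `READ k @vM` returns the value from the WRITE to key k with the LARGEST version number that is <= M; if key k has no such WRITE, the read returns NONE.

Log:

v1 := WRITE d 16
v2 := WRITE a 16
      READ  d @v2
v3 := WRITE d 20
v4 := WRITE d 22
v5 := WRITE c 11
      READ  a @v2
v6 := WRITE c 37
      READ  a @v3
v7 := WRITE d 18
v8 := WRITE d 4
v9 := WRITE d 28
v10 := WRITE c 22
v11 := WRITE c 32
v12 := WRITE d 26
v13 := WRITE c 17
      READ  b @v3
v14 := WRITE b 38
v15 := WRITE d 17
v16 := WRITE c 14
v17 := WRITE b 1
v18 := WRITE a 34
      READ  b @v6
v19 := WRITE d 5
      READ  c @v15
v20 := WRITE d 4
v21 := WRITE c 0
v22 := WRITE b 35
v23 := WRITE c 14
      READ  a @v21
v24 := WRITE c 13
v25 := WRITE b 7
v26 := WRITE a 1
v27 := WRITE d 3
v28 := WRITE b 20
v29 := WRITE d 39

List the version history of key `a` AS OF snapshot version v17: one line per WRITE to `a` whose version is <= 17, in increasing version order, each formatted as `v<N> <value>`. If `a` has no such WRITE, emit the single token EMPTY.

Answer: v2 16

Derivation:
Scan writes for key=a with version <= 17:
  v1 WRITE d 16 -> skip
  v2 WRITE a 16 -> keep
  v3 WRITE d 20 -> skip
  v4 WRITE d 22 -> skip
  v5 WRITE c 11 -> skip
  v6 WRITE c 37 -> skip
  v7 WRITE d 18 -> skip
  v8 WRITE d 4 -> skip
  v9 WRITE d 28 -> skip
  v10 WRITE c 22 -> skip
  v11 WRITE c 32 -> skip
  v12 WRITE d 26 -> skip
  v13 WRITE c 17 -> skip
  v14 WRITE b 38 -> skip
  v15 WRITE d 17 -> skip
  v16 WRITE c 14 -> skip
  v17 WRITE b 1 -> skip
  v18 WRITE a 34 -> drop (> snap)
  v19 WRITE d 5 -> skip
  v20 WRITE d 4 -> skip
  v21 WRITE c 0 -> skip
  v22 WRITE b 35 -> skip
  v23 WRITE c 14 -> skip
  v24 WRITE c 13 -> skip
  v25 WRITE b 7 -> skip
  v26 WRITE a 1 -> drop (> snap)
  v27 WRITE d 3 -> skip
  v28 WRITE b 20 -> skip
  v29 WRITE d 39 -> skip
Collected: [(2, 16)]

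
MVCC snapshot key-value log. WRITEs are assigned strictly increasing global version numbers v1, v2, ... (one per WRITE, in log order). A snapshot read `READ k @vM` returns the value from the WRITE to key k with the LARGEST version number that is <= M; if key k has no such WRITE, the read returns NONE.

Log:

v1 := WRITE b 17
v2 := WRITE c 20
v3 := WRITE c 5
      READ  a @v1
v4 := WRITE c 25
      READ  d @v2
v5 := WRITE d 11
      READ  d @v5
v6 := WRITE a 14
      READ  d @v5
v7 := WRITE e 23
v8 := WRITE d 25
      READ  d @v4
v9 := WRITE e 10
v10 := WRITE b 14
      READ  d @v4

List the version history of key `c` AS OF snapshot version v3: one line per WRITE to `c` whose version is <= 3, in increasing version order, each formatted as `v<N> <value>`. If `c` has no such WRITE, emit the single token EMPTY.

Scan writes for key=c with version <= 3:
  v1 WRITE b 17 -> skip
  v2 WRITE c 20 -> keep
  v3 WRITE c 5 -> keep
  v4 WRITE c 25 -> drop (> snap)
  v5 WRITE d 11 -> skip
  v6 WRITE a 14 -> skip
  v7 WRITE e 23 -> skip
  v8 WRITE d 25 -> skip
  v9 WRITE e 10 -> skip
  v10 WRITE b 14 -> skip
Collected: [(2, 20), (3, 5)]

Answer: v2 20
v3 5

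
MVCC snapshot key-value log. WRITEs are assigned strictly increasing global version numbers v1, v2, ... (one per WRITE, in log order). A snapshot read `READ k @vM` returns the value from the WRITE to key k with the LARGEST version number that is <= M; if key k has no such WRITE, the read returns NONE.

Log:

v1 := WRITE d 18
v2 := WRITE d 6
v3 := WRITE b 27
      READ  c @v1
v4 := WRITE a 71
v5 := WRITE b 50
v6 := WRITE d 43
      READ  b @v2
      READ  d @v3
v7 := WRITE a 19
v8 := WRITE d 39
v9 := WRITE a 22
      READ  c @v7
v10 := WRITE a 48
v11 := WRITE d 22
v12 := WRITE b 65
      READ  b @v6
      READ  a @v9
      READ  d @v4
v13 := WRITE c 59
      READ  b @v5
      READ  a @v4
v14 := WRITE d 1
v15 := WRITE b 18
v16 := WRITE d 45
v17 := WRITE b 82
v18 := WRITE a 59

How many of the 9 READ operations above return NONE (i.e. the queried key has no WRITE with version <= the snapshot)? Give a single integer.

Answer: 3

Derivation:
v1: WRITE d=18  (d history now [(1, 18)])
v2: WRITE d=6  (d history now [(1, 18), (2, 6)])
v3: WRITE b=27  (b history now [(3, 27)])
READ c @v1: history=[] -> no version <= 1 -> NONE
v4: WRITE a=71  (a history now [(4, 71)])
v5: WRITE b=50  (b history now [(3, 27), (5, 50)])
v6: WRITE d=43  (d history now [(1, 18), (2, 6), (6, 43)])
READ b @v2: history=[(3, 27), (5, 50)] -> no version <= 2 -> NONE
READ d @v3: history=[(1, 18), (2, 6), (6, 43)] -> pick v2 -> 6
v7: WRITE a=19  (a history now [(4, 71), (7, 19)])
v8: WRITE d=39  (d history now [(1, 18), (2, 6), (6, 43), (8, 39)])
v9: WRITE a=22  (a history now [(4, 71), (7, 19), (9, 22)])
READ c @v7: history=[] -> no version <= 7 -> NONE
v10: WRITE a=48  (a history now [(4, 71), (7, 19), (9, 22), (10, 48)])
v11: WRITE d=22  (d history now [(1, 18), (2, 6), (6, 43), (8, 39), (11, 22)])
v12: WRITE b=65  (b history now [(3, 27), (5, 50), (12, 65)])
READ b @v6: history=[(3, 27), (5, 50), (12, 65)] -> pick v5 -> 50
READ a @v9: history=[(4, 71), (7, 19), (9, 22), (10, 48)] -> pick v9 -> 22
READ d @v4: history=[(1, 18), (2, 6), (6, 43), (8, 39), (11, 22)] -> pick v2 -> 6
v13: WRITE c=59  (c history now [(13, 59)])
READ b @v5: history=[(3, 27), (5, 50), (12, 65)] -> pick v5 -> 50
READ a @v4: history=[(4, 71), (7, 19), (9, 22), (10, 48)] -> pick v4 -> 71
v14: WRITE d=1  (d history now [(1, 18), (2, 6), (6, 43), (8, 39), (11, 22), (14, 1)])
v15: WRITE b=18  (b history now [(3, 27), (5, 50), (12, 65), (15, 18)])
v16: WRITE d=45  (d history now [(1, 18), (2, 6), (6, 43), (8, 39), (11, 22), (14, 1), (16, 45)])
v17: WRITE b=82  (b history now [(3, 27), (5, 50), (12, 65), (15, 18), (17, 82)])
v18: WRITE a=59  (a history now [(4, 71), (7, 19), (9, 22), (10, 48), (18, 59)])
Read results in order: ['NONE', 'NONE', '6', 'NONE', '50', '22', '6', '50', '71']
NONE count = 3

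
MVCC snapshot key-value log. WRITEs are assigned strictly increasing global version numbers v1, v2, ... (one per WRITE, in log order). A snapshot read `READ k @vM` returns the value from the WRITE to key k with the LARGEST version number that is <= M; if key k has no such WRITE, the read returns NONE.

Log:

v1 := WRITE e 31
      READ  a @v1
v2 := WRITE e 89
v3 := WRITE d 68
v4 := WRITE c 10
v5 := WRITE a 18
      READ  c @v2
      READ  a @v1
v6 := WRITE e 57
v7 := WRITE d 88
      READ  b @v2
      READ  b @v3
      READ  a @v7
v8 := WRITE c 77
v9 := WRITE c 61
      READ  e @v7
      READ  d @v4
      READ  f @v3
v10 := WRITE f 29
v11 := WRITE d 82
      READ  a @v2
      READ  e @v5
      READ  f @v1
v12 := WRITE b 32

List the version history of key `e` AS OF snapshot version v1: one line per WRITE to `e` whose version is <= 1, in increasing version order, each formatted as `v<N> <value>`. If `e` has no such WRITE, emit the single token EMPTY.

Answer: v1 31

Derivation:
Scan writes for key=e with version <= 1:
  v1 WRITE e 31 -> keep
  v2 WRITE e 89 -> drop (> snap)
  v3 WRITE d 68 -> skip
  v4 WRITE c 10 -> skip
  v5 WRITE a 18 -> skip
  v6 WRITE e 57 -> drop (> snap)
  v7 WRITE d 88 -> skip
  v8 WRITE c 77 -> skip
  v9 WRITE c 61 -> skip
  v10 WRITE f 29 -> skip
  v11 WRITE d 82 -> skip
  v12 WRITE b 32 -> skip
Collected: [(1, 31)]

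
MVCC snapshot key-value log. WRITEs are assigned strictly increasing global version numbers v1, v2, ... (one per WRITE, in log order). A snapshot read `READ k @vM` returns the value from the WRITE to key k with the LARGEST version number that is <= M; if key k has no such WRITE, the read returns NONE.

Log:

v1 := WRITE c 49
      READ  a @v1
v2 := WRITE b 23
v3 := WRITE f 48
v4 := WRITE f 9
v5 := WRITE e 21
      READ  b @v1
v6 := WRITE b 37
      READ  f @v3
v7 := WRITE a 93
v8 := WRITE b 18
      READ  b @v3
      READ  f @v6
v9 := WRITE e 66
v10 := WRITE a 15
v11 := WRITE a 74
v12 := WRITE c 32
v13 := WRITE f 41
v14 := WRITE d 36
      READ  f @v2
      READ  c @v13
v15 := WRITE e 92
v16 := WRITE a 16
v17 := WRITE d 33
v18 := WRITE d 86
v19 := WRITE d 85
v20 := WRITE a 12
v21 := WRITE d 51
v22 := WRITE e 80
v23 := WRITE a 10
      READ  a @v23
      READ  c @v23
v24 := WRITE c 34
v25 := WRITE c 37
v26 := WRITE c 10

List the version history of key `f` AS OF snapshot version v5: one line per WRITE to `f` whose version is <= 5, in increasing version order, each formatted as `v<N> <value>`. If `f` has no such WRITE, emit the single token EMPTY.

Scan writes for key=f with version <= 5:
  v1 WRITE c 49 -> skip
  v2 WRITE b 23 -> skip
  v3 WRITE f 48 -> keep
  v4 WRITE f 9 -> keep
  v5 WRITE e 21 -> skip
  v6 WRITE b 37 -> skip
  v7 WRITE a 93 -> skip
  v8 WRITE b 18 -> skip
  v9 WRITE e 66 -> skip
  v10 WRITE a 15 -> skip
  v11 WRITE a 74 -> skip
  v12 WRITE c 32 -> skip
  v13 WRITE f 41 -> drop (> snap)
  v14 WRITE d 36 -> skip
  v15 WRITE e 92 -> skip
  v16 WRITE a 16 -> skip
  v17 WRITE d 33 -> skip
  v18 WRITE d 86 -> skip
  v19 WRITE d 85 -> skip
  v20 WRITE a 12 -> skip
  v21 WRITE d 51 -> skip
  v22 WRITE e 80 -> skip
  v23 WRITE a 10 -> skip
  v24 WRITE c 34 -> skip
  v25 WRITE c 37 -> skip
  v26 WRITE c 10 -> skip
Collected: [(3, 48), (4, 9)]

Answer: v3 48
v4 9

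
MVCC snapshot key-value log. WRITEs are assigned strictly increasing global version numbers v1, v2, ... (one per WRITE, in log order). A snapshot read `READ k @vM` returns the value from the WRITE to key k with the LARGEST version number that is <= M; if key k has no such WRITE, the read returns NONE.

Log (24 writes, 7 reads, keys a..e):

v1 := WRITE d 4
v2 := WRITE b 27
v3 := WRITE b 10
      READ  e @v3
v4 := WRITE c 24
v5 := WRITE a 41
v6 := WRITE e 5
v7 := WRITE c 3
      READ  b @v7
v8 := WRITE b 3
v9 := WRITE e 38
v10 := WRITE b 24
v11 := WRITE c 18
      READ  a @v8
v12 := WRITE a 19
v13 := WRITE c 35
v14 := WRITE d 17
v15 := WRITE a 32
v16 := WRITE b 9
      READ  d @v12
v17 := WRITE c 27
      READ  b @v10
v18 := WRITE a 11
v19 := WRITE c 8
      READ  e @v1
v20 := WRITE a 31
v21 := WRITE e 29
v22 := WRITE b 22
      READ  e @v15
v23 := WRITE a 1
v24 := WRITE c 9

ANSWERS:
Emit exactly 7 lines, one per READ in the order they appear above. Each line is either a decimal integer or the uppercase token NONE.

v1: WRITE d=4  (d history now [(1, 4)])
v2: WRITE b=27  (b history now [(2, 27)])
v3: WRITE b=10  (b history now [(2, 27), (3, 10)])
READ e @v3: history=[] -> no version <= 3 -> NONE
v4: WRITE c=24  (c history now [(4, 24)])
v5: WRITE a=41  (a history now [(5, 41)])
v6: WRITE e=5  (e history now [(6, 5)])
v7: WRITE c=3  (c history now [(4, 24), (7, 3)])
READ b @v7: history=[(2, 27), (3, 10)] -> pick v3 -> 10
v8: WRITE b=3  (b history now [(2, 27), (3, 10), (8, 3)])
v9: WRITE e=38  (e history now [(6, 5), (9, 38)])
v10: WRITE b=24  (b history now [(2, 27), (3, 10), (8, 3), (10, 24)])
v11: WRITE c=18  (c history now [(4, 24), (7, 3), (11, 18)])
READ a @v8: history=[(5, 41)] -> pick v5 -> 41
v12: WRITE a=19  (a history now [(5, 41), (12, 19)])
v13: WRITE c=35  (c history now [(4, 24), (7, 3), (11, 18), (13, 35)])
v14: WRITE d=17  (d history now [(1, 4), (14, 17)])
v15: WRITE a=32  (a history now [(5, 41), (12, 19), (15, 32)])
v16: WRITE b=9  (b history now [(2, 27), (3, 10), (8, 3), (10, 24), (16, 9)])
READ d @v12: history=[(1, 4), (14, 17)] -> pick v1 -> 4
v17: WRITE c=27  (c history now [(4, 24), (7, 3), (11, 18), (13, 35), (17, 27)])
READ b @v10: history=[(2, 27), (3, 10), (8, 3), (10, 24), (16, 9)] -> pick v10 -> 24
v18: WRITE a=11  (a history now [(5, 41), (12, 19), (15, 32), (18, 11)])
v19: WRITE c=8  (c history now [(4, 24), (7, 3), (11, 18), (13, 35), (17, 27), (19, 8)])
READ e @v1: history=[(6, 5), (9, 38)] -> no version <= 1 -> NONE
v20: WRITE a=31  (a history now [(5, 41), (12, 19), (15, 32), (18, 11), (20, 31)])
v21: WRITE e=29  (e history now [(6, 5), (9, 38), (21, 29)])
v22: WRITE b=22  (b history now [(2, 27), (3, 10), (8, 3), (10, 24), (16, 9), (22, 22)])
READ e @v15: history=[(6, 5), (9, 38), (21, 29)] -> pick v9 -> 38
v23: WRITE a=1  (a history now [(5, 41), (12, 19), (15, 32), (18, 11), (20, 31), (23, 1)])
v24: WRITE c=9  (c history now [(4, 24), (7, 3), (11, 18), (13, 35), (17, 27), (19, 8), (24, 9)])

Answer: NONE
10
41
4
24
NONE
38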